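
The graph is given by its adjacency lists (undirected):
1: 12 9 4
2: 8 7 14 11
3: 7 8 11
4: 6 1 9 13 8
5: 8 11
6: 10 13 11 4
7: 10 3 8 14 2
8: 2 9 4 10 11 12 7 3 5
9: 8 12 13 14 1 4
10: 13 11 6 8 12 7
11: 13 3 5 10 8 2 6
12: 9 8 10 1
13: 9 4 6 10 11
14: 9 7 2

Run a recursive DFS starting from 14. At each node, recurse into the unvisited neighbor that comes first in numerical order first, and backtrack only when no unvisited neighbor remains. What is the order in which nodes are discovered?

Visit 14
14 → 2
2 → 7
7 → 3
3 → 8
8 → 4
4 → 1
1 → 9
9 → 12
12 → 10
10 → 6
6 → 11
11 → 5
11 → 13

14 2 7 3 8 4 1 9 12 10 6 11 5 13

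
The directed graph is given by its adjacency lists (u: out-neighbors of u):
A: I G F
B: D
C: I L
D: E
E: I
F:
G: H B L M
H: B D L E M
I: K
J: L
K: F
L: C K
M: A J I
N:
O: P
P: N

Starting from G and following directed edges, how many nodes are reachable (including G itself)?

13

BFS from G visits: G, M, L, H, B, J, I, A, K, C, E, D, F
Reachable nodes: 13 of 16 total.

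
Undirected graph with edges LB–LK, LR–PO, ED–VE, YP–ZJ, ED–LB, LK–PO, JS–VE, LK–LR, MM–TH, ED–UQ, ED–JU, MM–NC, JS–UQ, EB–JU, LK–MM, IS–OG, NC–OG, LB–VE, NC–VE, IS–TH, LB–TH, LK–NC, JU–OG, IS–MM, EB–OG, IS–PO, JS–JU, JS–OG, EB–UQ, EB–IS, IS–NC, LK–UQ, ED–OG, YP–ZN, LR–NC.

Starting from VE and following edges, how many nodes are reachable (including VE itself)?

BFS from VE visits: VE, NC, LB, JS, ED, OG, MM, LR, LK, IS, TH, UQ, JU, EB, PO
Reachable nodes: 15 of 18 total.

15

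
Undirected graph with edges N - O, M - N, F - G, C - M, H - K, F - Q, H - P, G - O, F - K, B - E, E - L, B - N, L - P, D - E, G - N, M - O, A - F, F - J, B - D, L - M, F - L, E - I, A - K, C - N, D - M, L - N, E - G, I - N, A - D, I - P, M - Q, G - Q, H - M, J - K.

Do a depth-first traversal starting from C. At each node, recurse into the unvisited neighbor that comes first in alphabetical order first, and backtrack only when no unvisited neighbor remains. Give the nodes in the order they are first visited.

Visit C
C → M
M → D
D → A
A → F
F → G
G → E
E → B
B → N
N → I
I → P
P → H
H → K
K → J
P → L
N → O
G → Q

C → M → D → A → F → G → E → B → N → I → P → H → K → J → L → O → Q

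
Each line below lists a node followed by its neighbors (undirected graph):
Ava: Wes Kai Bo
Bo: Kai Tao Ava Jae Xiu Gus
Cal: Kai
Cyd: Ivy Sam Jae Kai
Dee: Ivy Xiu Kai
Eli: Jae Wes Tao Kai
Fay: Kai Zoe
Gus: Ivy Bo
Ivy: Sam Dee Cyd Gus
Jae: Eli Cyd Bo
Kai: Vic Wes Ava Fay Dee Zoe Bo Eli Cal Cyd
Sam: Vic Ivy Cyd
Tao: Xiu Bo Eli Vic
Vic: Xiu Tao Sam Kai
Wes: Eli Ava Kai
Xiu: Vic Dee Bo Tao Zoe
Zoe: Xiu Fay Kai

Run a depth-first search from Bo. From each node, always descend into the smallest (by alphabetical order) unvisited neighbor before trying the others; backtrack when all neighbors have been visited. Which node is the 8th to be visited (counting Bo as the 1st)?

Visit Bo
Bo → Ava
Ava → Kai
Kai → Cal
Kai → Cyd
Cyd → Ivy
Ivy → Dee
Dee → Xiu
Xiu → Tao
Tao → Eli
Eli → Jae
Eli → Wes
Tao → Vic
Vic → Sam
Xiu → Zoe
Zoe → Fay
Ivy → Gus

Visit order: Bo, Ava, Kai, Cal, Cyd, Ivy, Dee, Xiu, Tao, Eli, Jae, Wes, Vic, Sam, Zoe, Fay, Gus

Xiu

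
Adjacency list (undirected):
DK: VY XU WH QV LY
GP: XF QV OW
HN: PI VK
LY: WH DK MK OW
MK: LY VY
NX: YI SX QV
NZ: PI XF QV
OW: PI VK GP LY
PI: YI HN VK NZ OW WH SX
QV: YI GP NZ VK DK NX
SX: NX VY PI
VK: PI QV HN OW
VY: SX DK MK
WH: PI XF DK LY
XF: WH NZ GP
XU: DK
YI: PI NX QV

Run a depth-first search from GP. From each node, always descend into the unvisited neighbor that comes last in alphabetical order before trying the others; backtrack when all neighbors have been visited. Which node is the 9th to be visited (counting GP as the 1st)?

LY

Visit GP
GP → XF
XF → WH
WH → PI
PI → YI
YI → QV
QV → VK
VK → OW
OW → LY
LY → MK
MK → VY
VY → SX
SX → NX
VY → DK
DK → XU
VK → HN
QV → NZ

Visit order: GP, XF, WH, PI, YI, QV, VK, OW, LY, MK, VY, SX, NX, DK, XU, HN, NZ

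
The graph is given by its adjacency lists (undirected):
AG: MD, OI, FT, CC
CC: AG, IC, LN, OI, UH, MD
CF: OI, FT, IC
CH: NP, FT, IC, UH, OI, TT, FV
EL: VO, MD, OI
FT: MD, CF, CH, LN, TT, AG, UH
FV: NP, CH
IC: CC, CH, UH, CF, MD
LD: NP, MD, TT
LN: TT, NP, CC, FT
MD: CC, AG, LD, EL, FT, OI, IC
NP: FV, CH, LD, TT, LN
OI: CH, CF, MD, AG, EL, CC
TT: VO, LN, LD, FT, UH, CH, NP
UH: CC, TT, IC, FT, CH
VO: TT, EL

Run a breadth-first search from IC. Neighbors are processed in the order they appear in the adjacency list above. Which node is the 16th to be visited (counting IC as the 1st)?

Visit IC; enqueue CC, CH, UH, CF, MD → queue [CC, CH, UH, CF, MD]
Visit CC; enqueue AG, LN, OI → queue [CH, UH, CF, MD, AG, LN, OI]
Visit CH; enqueue NP, FT, TT, FV → queue [UH, CF, MD, AG, LN, OI, NP, FT, TT, FV]
Visit UH → queue [CF, MD, AG, LN, OI, NP, FT, TT, FV]
Visit CF → queue [MD, AG, LN, OI, NP, FT, TT, FV]
Visit MD; enqueue LD, EL → queue [AG, LN, OI, NP, FT, TT, FV, LD, EL]
Visit AG → queue [LN, OI, NP, FT, TT, FV, LD, EL]
Visit LN → queue [OI, NP, FT, TT, FV, LD, EL]
Visit OI → queue [NP, FT, TT, FV, LD, EL]
Visit NP → queue [FT, TT, FV, LD, EL]
Visit FT → queue [TT, FV, LD, EL]
Visit TT; enqueue VO → queue [FV, LD, EL, VO]
Visit FV → queue [LD, EL, VO]
Visit LD → queue [EL, VO]
Visit EL → queue [VO]
Visit VO → queue []

Visit order: IC, CC, CH, UH, CF, MD, AG, LN, OI, NP, FT, TT, FV, LD, EL, VO

VO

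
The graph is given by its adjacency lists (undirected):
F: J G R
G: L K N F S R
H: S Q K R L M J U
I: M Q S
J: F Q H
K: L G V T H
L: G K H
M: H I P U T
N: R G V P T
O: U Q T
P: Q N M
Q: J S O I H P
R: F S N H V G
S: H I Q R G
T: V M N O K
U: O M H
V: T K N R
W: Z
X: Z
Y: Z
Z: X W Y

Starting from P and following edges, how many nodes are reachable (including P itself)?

BFS from P visits: P, Q, N, M, J, S, O, I, H, R, G, V, T, U, F, K, L
Reachable nodes: 17 of 21 total.

17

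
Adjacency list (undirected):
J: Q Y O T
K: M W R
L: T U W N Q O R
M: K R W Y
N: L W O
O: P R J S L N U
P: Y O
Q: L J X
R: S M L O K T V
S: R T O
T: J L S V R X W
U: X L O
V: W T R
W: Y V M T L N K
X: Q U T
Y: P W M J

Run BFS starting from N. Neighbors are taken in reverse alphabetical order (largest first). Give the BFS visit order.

N, W, O, L, Y, V, T, M, K, U, S, R, P, J, Q, X

Visit N; enqueue W, O, L → queue [W, O, L]
Visit W; enqueue Y, V, T, M, K → queue [O, L, Y, V, T, M, K]
Visit O; enqueue U, S, R, P, J → queue [L, Y, V, T, M, K, U, S, R, P, J]
Visit L; enqueue Q → queue [Y, V, T, M, K, U, S, R, P, J, Q]
Visit Y → queue [V, T, M, K, U, S, R, P, J, Q]
Visit V → queue [T, M, K, U, S, R, P, J, Q]
Visit T; enqueue X → queue [M, K, U, S, R, P, J, Q, X]
Visit M → queue [K, U, S, R, P, J, Q, X]
Visit K → queue [U, S, R, P, J, Q, X]
Visit U → queue [S, R, P, J, Q, X]
Visit S → queue [R, P, J, Q, X]
Visit R → queue [P, J, Q, X]
Visit P → queue [J, Q, X]
Visit J → queue [Q, X]
Visit Q → queue [X]
Visit X → queue []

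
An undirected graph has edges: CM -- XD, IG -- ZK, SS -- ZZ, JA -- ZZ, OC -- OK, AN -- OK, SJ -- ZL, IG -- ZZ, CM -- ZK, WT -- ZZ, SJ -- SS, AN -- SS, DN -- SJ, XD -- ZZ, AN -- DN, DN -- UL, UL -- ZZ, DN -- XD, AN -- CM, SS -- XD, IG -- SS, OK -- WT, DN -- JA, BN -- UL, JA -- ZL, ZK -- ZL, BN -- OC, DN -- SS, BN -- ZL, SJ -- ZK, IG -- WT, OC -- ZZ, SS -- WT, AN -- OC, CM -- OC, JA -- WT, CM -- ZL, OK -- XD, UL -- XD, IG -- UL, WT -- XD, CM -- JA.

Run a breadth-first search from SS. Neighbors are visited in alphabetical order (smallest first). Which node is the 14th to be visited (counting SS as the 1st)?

Visit SS; enqueue AN, DN, IG, SJ, WT, XD, ZZ → queue [AN, DN, IG, SJ, WT, XD, ZZ]
Visit AN; enqueue CM, OC, OK → queue [DN, IG, SJ, WT, XD, ZZ, CM, OC, OK]
Visit DN; enqueue JA, UL → queue [IG, SJ, WT, XD, ZZ, CM, OC, OK, JA, UL]
Visit IG; enqueue ZK → queue [SJ, WT, XD, ZZ, CM, OC, OK, JA, UL, ZK]
Visit SJ; enqueue ZL → queue [WT, XD, ZZ, CM, OC, OK, JA, UL, ZK, ZL]
Visit WT → queue [XD, ZZ, CM, OC, OK, JA, UL, ZK, ZL]
Visit XD → queue [ZZ, CM, OC, OK, JA, UL, ZK, ZL]
Visit ZZ → queue [CM, OC, OK, JA, UL, ZK, ZL]
Visit CM → queue [OC, OK, JA, UL, ZK, ZL]
Visit OC; enqueue BN → queue [OK, JA, UL, ZK, ZL, BN]
Visit OK → queue [JA, UL, ZK, ZL, BN]
Visit JA → queue [UL, ZK, ZL, BN]
Visit UL → queue [ZK, ZL, BN]
Visit ZK → queue [ZL, BN]
Visit ZL → queue [BN]
Visit BN → queue []

Visit order: SS, AN, DN, IG, SJ, WT, XD, ZZ, CM, OC, OK, JA, UL, ZK, ZL, BN

ZK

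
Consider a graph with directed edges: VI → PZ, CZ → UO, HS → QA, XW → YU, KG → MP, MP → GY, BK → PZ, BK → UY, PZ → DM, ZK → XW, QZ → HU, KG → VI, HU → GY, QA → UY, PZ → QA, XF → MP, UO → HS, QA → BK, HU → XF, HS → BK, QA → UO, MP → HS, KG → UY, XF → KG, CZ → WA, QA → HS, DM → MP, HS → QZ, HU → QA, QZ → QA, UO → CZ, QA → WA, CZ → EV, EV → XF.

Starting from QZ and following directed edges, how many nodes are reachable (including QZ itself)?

17

BFS from QZ visits: QZ, HU, QA, GY, XF, BK, HS, UO, UY, WA, KG, MP, PZ, CZ, VI, DM, EV
Reachable nodes: 17 of 20 total.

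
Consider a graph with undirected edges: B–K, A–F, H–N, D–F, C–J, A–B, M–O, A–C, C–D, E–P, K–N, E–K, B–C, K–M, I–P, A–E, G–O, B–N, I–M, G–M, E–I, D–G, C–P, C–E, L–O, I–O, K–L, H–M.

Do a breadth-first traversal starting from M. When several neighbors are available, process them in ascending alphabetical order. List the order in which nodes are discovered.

Visit M; enqueue G, H, I, K, O → queue [G, H, I, K, O]
Visit G; enqueue D → queue [H, I, K, O, D]
Visit H; enqueue N → queue [I, K, O, D, N]
Visit I; enqueue E, P → queue [K, O, D, N, E, P]
Visit K; enqueue B, L → queue [O, D, N, E, P, B, L]
Visit O → queue [D, N, E, P, B, L]
Visit D; enqueue C, F → queue [N, E, P, B, L, C, F]
Visit N → queue [E, P, B, L, C, F]
Visit E; enqueue A → queue [P, B, L, C, F, A]
Visit P → queue [B, L, C, F, A]
Visit B → queue [L, C, F, A]
Visit L → queue [C, F, A]
Visit C; enqueue J → queue [F, A, J]
Visit F → queue [A, J]
Visit A → queue [J]
Visit J → queue []

M G H I K O D N E P B L C F A J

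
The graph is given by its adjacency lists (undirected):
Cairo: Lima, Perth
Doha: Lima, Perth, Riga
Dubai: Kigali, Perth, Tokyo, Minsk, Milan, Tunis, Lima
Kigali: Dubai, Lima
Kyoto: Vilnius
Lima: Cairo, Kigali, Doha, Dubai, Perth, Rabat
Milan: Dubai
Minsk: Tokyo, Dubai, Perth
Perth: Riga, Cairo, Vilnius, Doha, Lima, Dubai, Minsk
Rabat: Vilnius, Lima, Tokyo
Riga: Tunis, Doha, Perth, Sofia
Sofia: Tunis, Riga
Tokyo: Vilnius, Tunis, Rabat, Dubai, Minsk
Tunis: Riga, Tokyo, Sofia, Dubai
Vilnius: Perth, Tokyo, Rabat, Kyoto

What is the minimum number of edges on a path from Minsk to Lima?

Level 0: Minsk
Level 1: Dubai, Perth, Tokyo
Level 2: Cairo, Doha, Kigali, Lima, Milan, Rabat, Riga, Tunis, Vilnius
Level 3: Kyoto, Sofia
Lima first appears at level 2.

2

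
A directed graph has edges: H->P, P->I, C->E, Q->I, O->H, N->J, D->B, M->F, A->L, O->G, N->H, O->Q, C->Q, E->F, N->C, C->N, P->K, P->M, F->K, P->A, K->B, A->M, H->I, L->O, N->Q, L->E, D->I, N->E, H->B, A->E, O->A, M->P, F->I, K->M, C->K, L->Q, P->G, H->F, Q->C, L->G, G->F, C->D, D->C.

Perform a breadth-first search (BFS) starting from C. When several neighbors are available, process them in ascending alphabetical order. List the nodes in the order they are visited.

C -> D -> E -> K -> N -> Q -> B -> I -> F -> M -> H -> J -> P -> A -> G -> L -> O

Visit C; enqueue D, E, K, N, Q → queue [D, E, K, N, Q]
Visit D; enqueue B, I → queue [E, K, N, Q, B, I]
Visit E; enqueue F → queue [K, N, Q, B, I, F]
Visit K; enqueue M → queue [N, Q, B, I, F, M]
Visit N; enqueue H, J → queue [Q, B, I, F, M, H, J]
Visit Q → queue [B, I, F, M, H, J]
Visit B → queue [I, F, M, H, J]
Visit I → queue [F, M, H, J]
Visit F → queue [M, H, J]
Visit M; enqueue P → queue [H, J, P]
Visit H → queue [J, P]
Visit J → queue [P]
Visit P; enqueue A, G → queue [A, G]
Visit A; enqueue L → queue [G, L]
Visit G → queue [L]
Visit L; enqueue O → queue [O]
Visit O → queue []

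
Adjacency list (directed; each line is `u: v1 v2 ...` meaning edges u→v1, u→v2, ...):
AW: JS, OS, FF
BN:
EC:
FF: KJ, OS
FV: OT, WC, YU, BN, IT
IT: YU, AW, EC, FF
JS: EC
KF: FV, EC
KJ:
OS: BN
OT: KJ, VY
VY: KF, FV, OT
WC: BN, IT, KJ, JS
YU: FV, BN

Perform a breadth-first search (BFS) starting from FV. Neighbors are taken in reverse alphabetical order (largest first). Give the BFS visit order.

Visit FV; enqueue YU, WC, OT, IT, BN → queue [YU, WC, OT, IT, BN]
Visit YU → queue [WC, OT, IT, BN]
Visit WC; enqueue KJ, JS → queue [OT, IT, BN, KJ, JS]
Visit OT; enqueue VY → queue [IT, BN, KJ, JS, VY]
Visit IT; enqueue FF, EC, AW → queue [BN, KJ, JS, VY, FF, EC, AW]
Visit BN → queue [KJ, JS, VY, FF, EC, AW]
Visit KJ → queue [JS, VY, FF, EC, AW]
Visit JS → queue [VY, FF, EC, AW]
Visit VY; enqueue KF → queue [FF, EC, AW, KF]
Visit FF; enqueue OS → queue [EC, AW, KF, OS]
Visit EC → queue [AW, KF, OS]
Visit AW → queue [KF, OS]
Visit KF → queue [OS]
Visit OS → queue []

FV YU WC OT IT BN KJ JS VY FF EC AW KF OS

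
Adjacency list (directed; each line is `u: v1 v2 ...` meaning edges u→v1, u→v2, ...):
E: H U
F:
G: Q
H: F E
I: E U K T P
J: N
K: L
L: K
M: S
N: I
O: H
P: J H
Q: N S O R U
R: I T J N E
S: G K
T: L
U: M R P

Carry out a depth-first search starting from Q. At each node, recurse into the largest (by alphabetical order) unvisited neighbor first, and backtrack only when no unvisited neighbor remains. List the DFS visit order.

Visit Q
Q → U
U → R
R → T
T → L
L → K
R → N
N → I
I → P
P → J
P → H
H → F
H → E
U → M
M → S
S → G
Q → O

Q, U, R, T, L, K, N, I, P, J, H, F, E, M, S, G, O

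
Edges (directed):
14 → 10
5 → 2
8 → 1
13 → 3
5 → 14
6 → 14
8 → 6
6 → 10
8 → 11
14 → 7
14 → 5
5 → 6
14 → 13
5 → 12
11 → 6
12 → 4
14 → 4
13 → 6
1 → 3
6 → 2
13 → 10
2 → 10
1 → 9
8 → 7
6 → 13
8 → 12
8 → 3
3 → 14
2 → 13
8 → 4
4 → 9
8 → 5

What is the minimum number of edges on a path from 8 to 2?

Level 0: 8
Level 1: 1, 3, 4, 5, 6, 7, 11, 12
Level 2: 2, 9, 10, 13, 14
2 first appears at level 2.

2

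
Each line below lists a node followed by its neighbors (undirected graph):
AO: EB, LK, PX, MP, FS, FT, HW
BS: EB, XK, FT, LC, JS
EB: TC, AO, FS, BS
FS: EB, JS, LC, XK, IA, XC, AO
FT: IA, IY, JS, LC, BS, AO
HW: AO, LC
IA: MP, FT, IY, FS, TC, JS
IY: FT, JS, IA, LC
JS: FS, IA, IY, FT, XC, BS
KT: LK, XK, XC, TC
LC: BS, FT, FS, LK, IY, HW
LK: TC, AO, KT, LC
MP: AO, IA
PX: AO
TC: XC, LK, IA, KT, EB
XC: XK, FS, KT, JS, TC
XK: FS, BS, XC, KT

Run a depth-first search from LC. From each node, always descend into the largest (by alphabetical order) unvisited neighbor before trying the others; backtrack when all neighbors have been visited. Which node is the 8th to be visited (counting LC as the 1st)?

Visit LC
LC → LK
LK → TC
TC → XC
XC → XK
XK → KT
XK → FS
FS → JS
JS → IY
IY → IA
IA → MP
MP → AO
AO → PX
AO → HW
AO → FT
FT → BS
BS → EB

Visit order: LC, LK, TC, XC, XK, KT, FS, JS, IY, IA, MP, AO, PX, HW, FT, BS, EB

JS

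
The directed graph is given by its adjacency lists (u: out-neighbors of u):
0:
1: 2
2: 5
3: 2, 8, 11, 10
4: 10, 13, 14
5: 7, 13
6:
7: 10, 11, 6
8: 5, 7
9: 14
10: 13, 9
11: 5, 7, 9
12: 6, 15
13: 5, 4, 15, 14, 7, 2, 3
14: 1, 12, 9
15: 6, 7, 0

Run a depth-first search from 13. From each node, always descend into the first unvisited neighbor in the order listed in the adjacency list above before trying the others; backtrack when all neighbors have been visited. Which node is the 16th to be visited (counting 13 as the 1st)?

Visit 13
13 → 5
5 → 7
7 → 10
10 → 9
9 → 14
14 → 1
1 → 2
14 → 12
12 → 6
12 → 15
15 → 0
7 → 11
13 → 4
13 → 3
3 → 8

Visit order: 13, 5, 7, 10, 9, 14, 1, 2, 12, 6, 15, 0, 11, 4, 3, 8

8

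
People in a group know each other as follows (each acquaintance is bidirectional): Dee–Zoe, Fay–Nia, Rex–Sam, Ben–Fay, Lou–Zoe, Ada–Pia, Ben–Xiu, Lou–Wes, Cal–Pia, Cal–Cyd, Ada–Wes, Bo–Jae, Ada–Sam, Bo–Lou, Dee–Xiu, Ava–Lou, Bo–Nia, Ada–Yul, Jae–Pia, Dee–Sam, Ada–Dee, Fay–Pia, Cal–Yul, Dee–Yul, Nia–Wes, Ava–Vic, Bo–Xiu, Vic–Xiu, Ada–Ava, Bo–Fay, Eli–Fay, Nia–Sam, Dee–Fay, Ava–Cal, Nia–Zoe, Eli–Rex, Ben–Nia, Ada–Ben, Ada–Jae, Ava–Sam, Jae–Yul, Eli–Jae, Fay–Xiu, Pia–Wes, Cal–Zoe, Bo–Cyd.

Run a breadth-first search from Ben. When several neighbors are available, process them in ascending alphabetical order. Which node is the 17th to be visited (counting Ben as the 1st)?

Visit Ben; enqueue Ada, Fay, Nia, Xiu → queue [Ada, Fay, Nia, Xiu]
Visit Ada; enqueue Ava, Dee, Jae, Pia, Sam, Wes, Yul → queue [Fay, Nia, Xiu, Ava, Dee, Jae, Pia, Sam, Wes, Yul]
Visit Fay; enqueue Bo, Eli → queue [Nia, Xiu, Ava, Dee, Jae, Pia, Sam, Wes, Yul, Bo, Eli]
Visit Nia; enqueue Zoe → queue [Xiu, Ava, Dee, Jae, Pia, Sam, Wes, Yul, Bo, Eli, Zoe]
Visit Xiu; enqueue Vic → queue [Ava, Dee, Jae, Pia, Sam, Wes, Yul, Bo, Eli, Zoe, Vic]
Visit Ava; enqueue Cal, Lou → queue [Dee, Jae, Pia, Sam, Wes, Yul, Bo, Eli, Zoe, Vic, Cal, Lou]
Visit Dee → queue [Jae, Pia, Sam, Wes, Yul, Bo, Eli, Zoe, Vic, Cal, Lou]
Visit Jae → queue [Pia, Sam, Wes, Yul, Bo, Eli, Zoe, Vic, Cal, Lou]
Visit Pia → queue [Sam, Wes, Yul, Bo, Eli, Zoe, Vic, Cal, Lou]
Visit Sam; enqueue Rex → queue [Wes, Yul, Bo, Eli, Zoe, Vic, Cal, Lou, Rex]
Visit Wes → queue [Yul, Bo, Eli, Zoe, Vic, Cal, Lou, Rex]
Visit Yul → queue [Bo, Eli, Zoe, Vic, Cal, Lou, Rex]
Visit Bo; enqueue Cyd → queue [Eli, Zoe, Vic, Cal, Lou, Rex, Cyd]
Visit Eli → queue [Zoe, Vic, Cal, Lou, Rex, Cyd]
Visit Zoe → queue [Vic, Cal, Lou, Rex, Cyd]
Visit Vic → queue [Cal, Lou, Rex, Cyd]
Visit Cal → queue [Lou, Rex, Cyd]
Visit Lou → queue [Rex, Cyd]
Visit Rex → queue [Cyd]
Visit Cyd → queue []

Visit order: Ben, Ada, Fay, Nia, Xiu, Ava, Dee, Jae, Pia, Sam, Wes, Yul, Bo, Eli, Zoe, Vic, Cal, Lou, Rex, Cyd

Cal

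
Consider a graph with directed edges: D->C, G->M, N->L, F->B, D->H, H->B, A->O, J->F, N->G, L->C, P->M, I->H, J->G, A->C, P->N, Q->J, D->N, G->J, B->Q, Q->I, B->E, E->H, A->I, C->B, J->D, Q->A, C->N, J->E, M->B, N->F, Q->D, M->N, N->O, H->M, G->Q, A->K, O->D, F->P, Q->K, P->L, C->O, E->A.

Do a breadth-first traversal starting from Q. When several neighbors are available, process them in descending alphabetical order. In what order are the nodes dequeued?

Visit Q; enqueue K, J, I, D, A → queue [K, J, I, D, A]
Visit K → queue [J, I, D, A]
Visit J; enqueue G, F, E → queue [I, D, A, G, F, E]
Visit I; enqueue H → queue [D, A, G, F, E, H]
Visit D; enqueue N, C → queue [A, G, F, E, H, N, C]
Visit A; enqueue O → queue [G, F, E, H, N, C, O]
Visit G; enqueue M → queue [F, E, H, N, C, O, M]
Visit F; enqueue P, B → queue [E, H, N, C, O, M, P, B]
Visit E → queue [H, N, C, O, M, P, B]
Visit H → queue [N, C, O, M, P, B]
Visit N; enqueue L → queue [C, O, M, P, B, L]
Visit C → queue [O, M, P, B, L]
Visit O → queue [M, P, B, L]
Visit M → queue [P, B, L]
Visit P → queue [B, L]
Visit B → queue [L]
Visit L → queue []

Q K J I D A G F E H N C O M P B L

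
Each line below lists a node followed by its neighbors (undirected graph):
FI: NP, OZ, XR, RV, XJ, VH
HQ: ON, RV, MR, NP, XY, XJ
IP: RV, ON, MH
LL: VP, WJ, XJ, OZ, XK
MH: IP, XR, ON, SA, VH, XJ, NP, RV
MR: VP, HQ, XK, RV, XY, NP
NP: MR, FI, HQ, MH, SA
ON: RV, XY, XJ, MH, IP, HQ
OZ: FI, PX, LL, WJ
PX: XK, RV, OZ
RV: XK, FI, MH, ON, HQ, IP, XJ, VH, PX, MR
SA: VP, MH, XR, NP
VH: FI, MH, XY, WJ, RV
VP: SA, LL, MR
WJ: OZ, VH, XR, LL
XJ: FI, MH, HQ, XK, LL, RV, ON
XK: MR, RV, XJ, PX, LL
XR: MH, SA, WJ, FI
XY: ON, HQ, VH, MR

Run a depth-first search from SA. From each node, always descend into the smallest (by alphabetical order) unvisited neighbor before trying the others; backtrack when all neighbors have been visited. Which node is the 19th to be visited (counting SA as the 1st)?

XR

Visit SA
SA → MH
MH → IP
IP → ON
ON → HQ
HQ → MR
MR → NP
NP → FI
FI → OZ
OZ → LL
LL → VP
LL → WJ
WJ → VH
VH → RV
RV → PX
PX → XK
XK → XJ
VH → XY
WJ → XR

Visit order: SA, MH, IP, ON, HQ, MR, NP, FI, OZ, LL, VP, WJ, VH, RV, PX, XK, XJ, XY, XR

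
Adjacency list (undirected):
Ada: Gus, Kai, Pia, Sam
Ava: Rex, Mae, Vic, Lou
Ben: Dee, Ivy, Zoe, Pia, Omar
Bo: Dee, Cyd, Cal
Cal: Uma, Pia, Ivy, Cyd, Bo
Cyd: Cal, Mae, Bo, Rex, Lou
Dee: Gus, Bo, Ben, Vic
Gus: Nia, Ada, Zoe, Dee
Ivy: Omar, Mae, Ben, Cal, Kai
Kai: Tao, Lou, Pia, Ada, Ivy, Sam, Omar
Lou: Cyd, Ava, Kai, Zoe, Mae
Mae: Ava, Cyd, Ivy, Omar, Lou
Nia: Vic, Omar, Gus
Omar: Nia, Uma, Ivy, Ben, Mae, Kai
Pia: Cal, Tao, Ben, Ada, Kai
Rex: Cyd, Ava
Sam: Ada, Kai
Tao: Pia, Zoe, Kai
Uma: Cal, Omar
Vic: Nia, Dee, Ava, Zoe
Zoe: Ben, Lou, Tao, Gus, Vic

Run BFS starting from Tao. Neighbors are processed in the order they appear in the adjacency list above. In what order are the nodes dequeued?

Tao, Pia, Zoe, Kai, Cal, Ben, Ada, Lou, Gus, Vic, Ivy, Sam, Omar, Uma, Cyd, Bo, Dee, Ava, Mae, Nia, Rex

Visit Tao; enqueue Pia, Zoe, Kai → queue [Pia, Zoe, Kai]
Visit Pia; enqueue Cal, Ben, Ada → queue [Zoe, Kai, Cal, Ben, Ada]
Visit Zoe; enqueue Lou, Gus, Vic → queue [Kai, Cal, Ben, Ada, Lou, Gus, Vic]
Visit Kai; enqueue Ivy, Sam, Omar → queue [Cal, Ben, Ada, Lou, Gus, Vic, Ivy, Sam, Omar]
Visit Cal; enqueue Uma, Cyd, Bo → queue [Ben, Ada, Lou, Gus, Vic, Ivy, Sam, Omar, Uma, Cyd, Bo]
Visit Ben; enqueue Dee → queue [Ada, Lou, Gus, Vic, Ivy, Sam, Omar, Uma, Cyd, Bo, Dee]
Visit Ada → queue [Lou, Gus, Vic, Ivy, Sam, Omar, Uma, Cyd, Bo, Dee]
Visit Lou; enqueue Ava, Mae → queue [Gus, Vic, Ivy, Sam, Omar, Uma, Cyd, Bo, Dee, Ava, Mae]
Visit Gus; enqueue Nia → queue [Vic, Ivy, Sam, Omar, Uma, Cyd, Bo, Dee, Ava, Mae, Nia]
Visit Vic → queue [Ivy, Sam, Omar, Uma, Cyd, Bo, Dee, Ava, Mae, Nia]
Visit Ivy → queue [Sam, Omar, Uma, Cyd, Bo, Dee, Ava, Mae, Nia]
Visit Sam → queue [Omar, Uma, Cyd, Bo, Dee, Ava, Mae, Nia]
Visit Omar → queue [Uma, Cyd, Bo, Dee, Ava, Mae, Nia]
Visit Uma → queue [Cyd, Bo, Dee, Ava, Mae, Nia]
Visit Cyd; enqueue Rex → queue [Bo, Dee, Ava, Mae, Nia, Rex]
Visit Bo → queue [Dee, Ava, Mae, Nia, Rex]
Visit Dee → queue [Ava, Mae, Nia, Rex]
Visit Ava → queue [Mae, Nia, Rex]
Visit Mae → queue [Nia, Rex]
Visit Nia → queue [Rex]
Visit Rex → queue []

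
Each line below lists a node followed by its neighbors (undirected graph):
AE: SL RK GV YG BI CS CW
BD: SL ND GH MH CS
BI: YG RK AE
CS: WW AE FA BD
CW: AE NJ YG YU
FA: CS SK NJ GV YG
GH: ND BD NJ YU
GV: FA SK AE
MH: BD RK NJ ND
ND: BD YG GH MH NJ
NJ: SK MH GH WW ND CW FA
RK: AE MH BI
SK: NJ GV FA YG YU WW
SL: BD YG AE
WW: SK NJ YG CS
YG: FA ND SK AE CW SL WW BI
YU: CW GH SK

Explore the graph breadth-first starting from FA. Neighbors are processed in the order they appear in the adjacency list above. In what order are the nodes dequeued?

Visit FA; enqueue CS, SK, NJ, GV, YG → queue [CS, SK, NJ, GV, YG]
Visit CS; enqueue WW, AE, BD → queue [SK, NJ, GV, YG, WW, AE, BD]
Visit SK; enqueue YU → queue [NJ, GV, YG, WW, AE, BD, YU]
Visit NJ; enqueue MH, GH, ND, CW → queue [GV, YG, WW, AE, BD, YU, MH, GH, ND, CW]
Visit GV → queue [YG, WW, AE, BD, YU, MH, GH, ND, CW]
Visit YG; enqueue SL, BI → queue [WW, AE, BD, YU, MH, GH, ND, CW, SL, BI]
Visit WW → queue [AE, BD, YU, MH, GH, ND, CW, SL, BI]
Visit AE; enqueue RK → queue [BD, YU, MH, GH, ND, CW, SL, BI, RK]
Visit BD → queue [YU, MH, GH, ND, CW, SL, BI, RK]
Visit YU → queue [MH, GH, ND, CW, SL, BI, RK]
Visit MH → queue [GH, ND, CW, SL, BI, RK]
Visit GH → queue [ND, CW, SL, BI, RK]
Visit ND → queue [CW, SL, BI, RK]
Visit CW → queue [SL, BI, RK]
Visit SL → queue [BI, RK]
Visit BI → queue [RK]
Visit RK → queue []

FA → CS → SK → NJ → GV → YG → WW → AE → BD → YU → MH → GH → ND → CW → SL → BI → RK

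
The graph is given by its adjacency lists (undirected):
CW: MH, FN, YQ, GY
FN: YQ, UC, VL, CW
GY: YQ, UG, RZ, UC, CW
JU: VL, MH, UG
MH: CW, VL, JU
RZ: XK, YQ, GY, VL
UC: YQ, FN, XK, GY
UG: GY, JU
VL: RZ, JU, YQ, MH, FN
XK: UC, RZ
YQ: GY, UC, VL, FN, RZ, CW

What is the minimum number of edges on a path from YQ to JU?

2

Level 0: YQ
Level 1: CW, FN, GY, RZ, UC, VL
Level 2: JU, MH, UG, XK
JU first appears at level 2.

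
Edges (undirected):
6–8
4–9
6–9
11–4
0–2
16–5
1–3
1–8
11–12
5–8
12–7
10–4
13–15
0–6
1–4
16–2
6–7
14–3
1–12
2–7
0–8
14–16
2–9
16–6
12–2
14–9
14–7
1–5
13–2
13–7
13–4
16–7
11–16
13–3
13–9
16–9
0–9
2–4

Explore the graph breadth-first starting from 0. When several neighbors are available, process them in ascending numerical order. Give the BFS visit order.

0 2 6 8 9 4 7 12 13 16 1 5 14 10 11 3 15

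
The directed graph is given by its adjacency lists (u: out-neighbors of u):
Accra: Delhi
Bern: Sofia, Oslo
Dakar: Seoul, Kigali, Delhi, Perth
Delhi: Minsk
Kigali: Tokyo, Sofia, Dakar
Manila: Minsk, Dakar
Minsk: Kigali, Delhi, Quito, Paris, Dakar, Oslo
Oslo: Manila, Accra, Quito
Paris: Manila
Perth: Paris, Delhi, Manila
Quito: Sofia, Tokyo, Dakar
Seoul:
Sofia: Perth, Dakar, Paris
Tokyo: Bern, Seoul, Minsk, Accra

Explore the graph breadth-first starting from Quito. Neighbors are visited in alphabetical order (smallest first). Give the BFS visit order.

Quito -> Dakar -> Sofia -> Tokyo -> Delhi -> Kigali -> Perth -> Seoul -> Paris -> Accra -> Bern -> Minsk -> Manila -> Oslo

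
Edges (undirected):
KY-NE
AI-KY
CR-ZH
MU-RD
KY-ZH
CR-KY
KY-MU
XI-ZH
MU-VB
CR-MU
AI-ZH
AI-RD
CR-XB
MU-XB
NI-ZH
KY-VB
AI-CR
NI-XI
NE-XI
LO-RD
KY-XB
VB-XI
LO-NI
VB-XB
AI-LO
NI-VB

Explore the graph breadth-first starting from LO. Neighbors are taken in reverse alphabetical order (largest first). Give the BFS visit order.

LO, RD, NI, AI, MU, ZH, XI, VB, KY, CR, XB, NE

Visit LO; enqueue RD, NI, AI → queue [RD, NI, AI]
Visit RD; enqueue MU → queue [NI, AI, MU]
Visit NI; enqueue ZH, XI, VB → queue [AI, MU, ZH, XI, VB]
Visit AI; enqueue KY, CR → queue [MU, ZH, XI, VB, KY, CR]
Visit MU; enqueue XB → queue [ZH, XI, VB, KY, CR, XB]
Visit ZH → queue [XI, VB, KY, CR, XB]
Visit XI; enqueue NE → queue [VB, KY, CR, XB, NE]
Visit VB → queue [KY, CR, XB, NE]
Visit KY → queue [CR, XB, NE]
Visit CR → queue [XB, NE]
Visit XB → queue [NE]
Visit NE → queue []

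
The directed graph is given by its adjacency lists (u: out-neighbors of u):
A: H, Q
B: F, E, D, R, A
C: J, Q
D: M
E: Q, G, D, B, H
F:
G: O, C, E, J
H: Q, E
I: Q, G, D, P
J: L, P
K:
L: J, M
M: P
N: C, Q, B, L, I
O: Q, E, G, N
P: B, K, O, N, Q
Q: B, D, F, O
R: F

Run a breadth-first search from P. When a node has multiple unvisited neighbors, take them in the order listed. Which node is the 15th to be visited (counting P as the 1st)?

Visit P; enqueue B, K, O, N, Q → queue [B, K, O, N, Q]
Visit B; enqueue F, E, D, R, A → queue [K, O, N, Q, F, E, D, R, A]
Visit K → queue [O, N, Q, F, E, D, R, A]
Visit O; enqueue G → queue [N, Q, F, E, D, R, A, G]
Visit N; enqueue C, L, I → queue [Q, F, E, D, R, A, G, C, L, I]
Visit Q → queue [F, E, D, R, A, G, C, L, I]
Visit F → queue [E, D, R, A, G, C, L, I]
Visit E; enqueue H → queue [D, R, A, G, C, L, I, H]
Visit D; enqueue M → queue [R, A, G, C, L, I, H, M]
Visit R → queue [A, G, C, L, I, H, M]
Visit A → queue [G, C, L, I, H, M]
Visit G; enqueue J → queue [C, L, I, H, M, J]
Visit C → queue [L, I, H, M, J]
Visit L → queue [I, H, M, J]
Visit I → queue [H, M, J]
Visit H → queue [M, J]
Visit M → queue [J]
Visit J → queue []

Visit order: P, B, K, O, N, Q, F, E, D, R, A, G, C, L, I, H, M, J

I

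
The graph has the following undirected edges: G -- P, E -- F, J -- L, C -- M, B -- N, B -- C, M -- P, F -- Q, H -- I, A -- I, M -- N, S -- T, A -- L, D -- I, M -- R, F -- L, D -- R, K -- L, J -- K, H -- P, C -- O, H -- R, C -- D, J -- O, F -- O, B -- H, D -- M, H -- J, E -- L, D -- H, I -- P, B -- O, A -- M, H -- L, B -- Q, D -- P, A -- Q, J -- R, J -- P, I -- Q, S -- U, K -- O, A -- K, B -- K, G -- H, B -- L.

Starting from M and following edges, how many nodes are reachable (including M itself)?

BFS from M visits: M, A, C, D, N, P, R, I, K, L, Q, B, O, H, G, J, E, F
Reachable nodes: 18 of 21 total.

18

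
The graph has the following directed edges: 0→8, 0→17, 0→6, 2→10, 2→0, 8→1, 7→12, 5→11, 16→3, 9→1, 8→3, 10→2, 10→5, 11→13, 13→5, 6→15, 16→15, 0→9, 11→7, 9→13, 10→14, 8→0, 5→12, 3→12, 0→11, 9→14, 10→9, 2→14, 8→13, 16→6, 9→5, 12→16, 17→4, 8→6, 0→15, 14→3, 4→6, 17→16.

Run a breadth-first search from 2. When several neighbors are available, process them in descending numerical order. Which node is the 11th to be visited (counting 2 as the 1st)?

8

Visit 2; enqueue 14, 10, 0 → queue [14, 10, 0]
Visit 14; enqueue 3 → queue [10, 0, 3]
Visit 10; enqueue 9, 5 → queue [0, 3, 9, 5]
Visit 0; enqueue 17, 15, 11, 8, 6 → queue [3, 9, 5, 17, 15, 11, 8, 6]
Visit 3; enqueue 12 → queue [9, 5, 17, 15, 11, 8, 6, 12]
Visit 9; enqueue 13, 1 → queue [5, 17, 15, 11, 8, 6, 12, 13, 1]
Visit 5 → queue [17, 15, 11, 8, 6, 12, 13, 1]
Visit 17; enqueue 16, 4 → queue [15, 11, 8, 6, 12, 13, 1, 16, 4]
Visit 15 → queue [11, 8, 6, 12, 13, 1, 16, 4]
Visit 11; enqueue 7 → queue [8, 6, 12, 13, 1, 16, 4, 7]
Visit 8 → queue [6, 12, 13, 1, 16, 4, 7]
Visit 6 → queue [12, 13, 1, 16, 4, 7]
Visit 12 → queue [13, 1, 16, 4, 7]
Visit 13 → queue [1, 16, 4, 7]
Visit 1 → queue [16, 4, 7]
Visit 16 → queue [4, 7]
Visit 4 → queue [7]
Visit 7 → queue []

Visit order: 2, 14, 10, 0, 3, 9, 5, 17, 15, 11, 8, 6, 12, 13, 1, 16, 4, 7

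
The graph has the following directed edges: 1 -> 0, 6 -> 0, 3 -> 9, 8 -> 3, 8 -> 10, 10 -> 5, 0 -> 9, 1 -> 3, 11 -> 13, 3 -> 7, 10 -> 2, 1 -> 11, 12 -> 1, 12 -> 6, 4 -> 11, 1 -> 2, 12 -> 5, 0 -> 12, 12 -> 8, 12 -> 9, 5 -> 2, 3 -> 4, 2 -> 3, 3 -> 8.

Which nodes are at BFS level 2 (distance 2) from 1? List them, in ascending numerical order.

Level 0: 1
Level 1: 0, 2, 3, 11
Level 2: 4, 7, 8, 9, 12, 13
Level 3: 5, 6, 10

4, 7, 8, 9, 12, 13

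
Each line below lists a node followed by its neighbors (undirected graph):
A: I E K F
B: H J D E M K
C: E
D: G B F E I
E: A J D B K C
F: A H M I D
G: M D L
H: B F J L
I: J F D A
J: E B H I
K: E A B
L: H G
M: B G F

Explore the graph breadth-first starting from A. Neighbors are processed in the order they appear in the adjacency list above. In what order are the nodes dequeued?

A, I, E, K, F, J, D, B, C, H, M, G, L

Visit A; enqueue I, E, K, F → queue [I, E, K, F]
Visit I; enqueue J, D → queue [E, K, F, J, D]
Visit E; enqueue B, C → queue [K, F, J, D, B, C]
Visit K → queue [F, J, D, B, C]
Visit F; enqueue H, M → queue [J, D, B, C, H, M]
Visit J → queue [D, B, C, H, M]
Visit D; enqueue G → queue [B, C, H, M, G]
Visit B → queue [C, H, M, G]
Visit C → queue [H, M, G]
Visit H; enqueue L → queue [M, G, L]
Visit M → queue [G, L]
Visit G → queue [L]
Visit L → queue []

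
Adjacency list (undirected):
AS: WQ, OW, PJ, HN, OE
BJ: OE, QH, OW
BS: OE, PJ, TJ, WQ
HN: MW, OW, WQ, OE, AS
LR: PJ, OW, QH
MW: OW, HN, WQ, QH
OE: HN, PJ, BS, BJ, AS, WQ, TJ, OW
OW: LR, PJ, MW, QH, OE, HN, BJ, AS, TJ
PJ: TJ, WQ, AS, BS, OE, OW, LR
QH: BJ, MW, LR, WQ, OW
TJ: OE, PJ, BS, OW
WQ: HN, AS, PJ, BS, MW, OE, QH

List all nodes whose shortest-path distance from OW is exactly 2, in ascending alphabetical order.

BS, WQ

Level 0: OW
Level 1: AS, BJ, HN, LR, MW, OE, PJ, QH, TJ
Level 2: BS, WQ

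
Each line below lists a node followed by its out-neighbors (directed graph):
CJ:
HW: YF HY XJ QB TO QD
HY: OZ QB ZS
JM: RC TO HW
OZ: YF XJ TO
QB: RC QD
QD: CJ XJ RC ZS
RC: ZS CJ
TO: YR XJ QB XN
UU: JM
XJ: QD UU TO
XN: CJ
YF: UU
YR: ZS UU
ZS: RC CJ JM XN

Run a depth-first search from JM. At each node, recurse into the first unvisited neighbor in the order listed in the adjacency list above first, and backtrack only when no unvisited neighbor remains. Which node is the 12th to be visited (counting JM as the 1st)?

HW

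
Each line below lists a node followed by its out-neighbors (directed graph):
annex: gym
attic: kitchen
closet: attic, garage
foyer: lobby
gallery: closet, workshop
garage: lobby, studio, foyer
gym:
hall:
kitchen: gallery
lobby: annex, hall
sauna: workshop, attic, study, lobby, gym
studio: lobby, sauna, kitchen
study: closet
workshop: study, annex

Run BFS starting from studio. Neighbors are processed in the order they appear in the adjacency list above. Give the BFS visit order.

studio → lobby → sauna → kitchen → annex → hall → workshop → attic → study → gym → gallery → closet → garage → foyer

Visit studio; enqueue lobby, sauna, kitchen → queue [lobby, sauna, kitchen]
Visit lobby; enqueue annex, hall → queue [sauna, kitchen, annex, hall]
Visit sauna; enqueue workshop, attic, study, gym → queue [kitchen, annex, hall, workshop, attic, study, gym]
Visit kitchen; enqueue gallery → queue [annex, hall, workshop, attic, study, gym, gallery]
Visit annex → queue [hall, workshop, attic, study, gym, gallery]
Visit hall → queue [workshop, attic, study, gym, gallery]
Visit workshop → queue [attic, study, gym, gallery]
Visit attic → queue [study, gym, gallery]
Visit study; enqueue closet → queue [gym, gallery, closet]
Visit gym → queue [gallery, closet]
Visit gallery → queue [closet]
Visit closet; enqueue garage → queue [garage]
Visit garage; enqueue foyer → queue [foyer]
Visit foyer → queue []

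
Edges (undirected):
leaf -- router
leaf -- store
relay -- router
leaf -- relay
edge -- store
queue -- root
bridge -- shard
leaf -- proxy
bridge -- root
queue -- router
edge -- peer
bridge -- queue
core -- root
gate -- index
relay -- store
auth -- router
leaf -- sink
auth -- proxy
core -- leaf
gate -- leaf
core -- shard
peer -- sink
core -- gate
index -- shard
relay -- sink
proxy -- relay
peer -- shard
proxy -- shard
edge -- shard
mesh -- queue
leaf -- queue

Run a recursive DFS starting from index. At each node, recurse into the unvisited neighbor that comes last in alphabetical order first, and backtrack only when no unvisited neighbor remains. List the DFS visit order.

index -> shard -> proxy -> relay -> store -> leaf -> sink -> peer -> edge -> router -> queue -> root -> core -> gate -> bridge -> mesh -> auth

Visit index
index → shard
shard → proxy
proxy → relay
relay → store
store → leaf
leaf → sink
sink → peer
peer → edge
leaf → router
router → queue
queue → root
root → core
core → gate
root → bridge
queue → mesh
router → auth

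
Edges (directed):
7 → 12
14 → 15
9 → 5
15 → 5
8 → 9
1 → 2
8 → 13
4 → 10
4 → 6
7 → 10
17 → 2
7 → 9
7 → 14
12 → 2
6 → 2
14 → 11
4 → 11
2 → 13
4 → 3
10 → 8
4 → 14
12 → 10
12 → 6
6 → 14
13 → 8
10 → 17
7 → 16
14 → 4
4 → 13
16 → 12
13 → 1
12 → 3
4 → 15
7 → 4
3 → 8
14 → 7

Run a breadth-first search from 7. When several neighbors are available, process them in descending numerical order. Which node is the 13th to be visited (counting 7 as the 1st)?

Visit 7; enqueue 16, 14, 12, 10, 9, 4 → queue [16, 14, 12, 10, 9, 4]
Visit 16 → queue [14, 12, 10, 9, 4]
Visit 14; enqueue 15, 11 → queue [12, 10, 9, 4, 15, 11]
Visit 12; enqueue 6, 3, 2 → queue [10, 9, 4, 15, 11, 6, 3, 2]
Visit 10; enqueue 17, 8 → queue [9, 4, 15, 11, 6, 3, 2, 17, 8]
Visit 9; enqueue 5 → queue [4, 15, 11, 6, 3, 2, 17, 8, 5]
Visit 4; enqueue 13 → queue [15, 11, 6, 3, 2, 17, 8, 5, 13]
Visit 15 → queue [11, 6, 3, 2, 17, 8, 5, 13]
Visit 11 → queue [6, 3, 2, 17, 8, 5, 13]
Visit 6 → queue [3, 2, 17, 8, 5, 13]
Visit 3 → queue [2, 17, 8, 5, 13]
Visit 2 → queue [17, 8, 5, 13]
Visit 17 → queue [8, 5, 13]
Visit 8 → queue [5, 13]
Visit 5 → queue [13]
Visit 13; enqueue 1 → queue [1]
Visit 1 → queue []

Visit order: 7, 16, 14, 12, 10, 9, 4, 15, 11, 6, 3, 2, 17, 8, 5, 13, 1

17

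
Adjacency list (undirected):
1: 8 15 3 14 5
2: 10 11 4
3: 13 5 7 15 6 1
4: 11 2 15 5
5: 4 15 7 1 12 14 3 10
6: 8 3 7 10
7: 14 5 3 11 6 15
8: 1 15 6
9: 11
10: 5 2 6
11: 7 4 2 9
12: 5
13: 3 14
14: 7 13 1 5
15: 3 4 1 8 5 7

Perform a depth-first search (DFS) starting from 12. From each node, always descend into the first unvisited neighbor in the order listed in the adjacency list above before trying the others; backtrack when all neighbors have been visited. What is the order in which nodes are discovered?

Visit 12
12 → 5
5 → 4
4 → 11
11 → 7
7 → 14
14 → 13
13 → 3
3 → 15
15 → 1
1 → 8
8 → 6
6 → 10
10 → 2
11 → 9

12, 5, 4, 11, 7, 14, 13, 3, 15, 1, 8, 6, 10, 2, 9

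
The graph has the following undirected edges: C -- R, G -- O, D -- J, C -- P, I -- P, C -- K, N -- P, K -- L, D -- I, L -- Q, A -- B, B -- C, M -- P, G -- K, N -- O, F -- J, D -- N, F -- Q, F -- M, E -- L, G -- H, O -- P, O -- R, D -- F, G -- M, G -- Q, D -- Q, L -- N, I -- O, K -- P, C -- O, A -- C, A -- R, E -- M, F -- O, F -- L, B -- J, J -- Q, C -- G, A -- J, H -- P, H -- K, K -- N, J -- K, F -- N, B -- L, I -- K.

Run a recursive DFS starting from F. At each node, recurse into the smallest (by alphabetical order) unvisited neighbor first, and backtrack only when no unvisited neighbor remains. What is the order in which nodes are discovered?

Visit F
F → D
D → I
I → K
K → C
C → A
A → B
B → J
J → Q
Q → G
G → H
H → P
P → M
M → E
E → L
L → N
N → O
O → R

F, D, I, K, C, A, B, J, Q, G, H, P, M, E, L, N, O, R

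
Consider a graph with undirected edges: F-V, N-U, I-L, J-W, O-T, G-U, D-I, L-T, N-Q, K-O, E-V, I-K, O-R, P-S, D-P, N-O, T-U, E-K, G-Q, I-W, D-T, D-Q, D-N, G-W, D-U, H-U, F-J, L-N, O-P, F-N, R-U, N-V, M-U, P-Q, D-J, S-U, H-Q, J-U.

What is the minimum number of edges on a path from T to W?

Level 0: T
Level 1: D, L, O, U
Level 2: G, H, I, J, K, M, N, P, Q, R, S
Level 3: E, F, V, W
W first appears at level 3.

3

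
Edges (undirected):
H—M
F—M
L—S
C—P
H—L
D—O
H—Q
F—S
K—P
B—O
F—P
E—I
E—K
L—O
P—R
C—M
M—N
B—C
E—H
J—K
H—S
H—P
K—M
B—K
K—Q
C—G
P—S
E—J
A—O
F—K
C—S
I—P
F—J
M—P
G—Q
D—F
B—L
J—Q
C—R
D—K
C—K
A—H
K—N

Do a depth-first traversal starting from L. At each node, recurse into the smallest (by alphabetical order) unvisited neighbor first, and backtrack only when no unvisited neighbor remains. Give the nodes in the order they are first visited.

Visit L
L → B
B → C
C → G
G → Q
Q → H
H → A
A → O
O → D
D → F
F → J
J → E
E → I
I → P
P → K
K → M
M → N
P → R
P → S

L B C G Q H A O D F J E I P K M N R S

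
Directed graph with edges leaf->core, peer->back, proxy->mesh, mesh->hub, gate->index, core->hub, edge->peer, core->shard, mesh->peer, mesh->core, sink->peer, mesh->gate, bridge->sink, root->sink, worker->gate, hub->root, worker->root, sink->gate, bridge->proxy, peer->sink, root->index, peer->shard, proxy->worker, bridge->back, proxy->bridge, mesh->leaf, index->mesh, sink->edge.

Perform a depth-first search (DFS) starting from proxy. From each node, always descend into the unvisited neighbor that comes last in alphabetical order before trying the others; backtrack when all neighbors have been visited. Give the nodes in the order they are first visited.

Visit proxy
proxy → worker
worker → root
root → sink
sink → peer
peer → shard
peer → back
sink → gate
gate → index
index → mesh
mesh → leaf
leaf → core
core → hub
sink → edge
proxy → bridge

proxy → worker → root → sink → peer → shard → back → gate → index → mesh → leaf → core → hub → edge → bridge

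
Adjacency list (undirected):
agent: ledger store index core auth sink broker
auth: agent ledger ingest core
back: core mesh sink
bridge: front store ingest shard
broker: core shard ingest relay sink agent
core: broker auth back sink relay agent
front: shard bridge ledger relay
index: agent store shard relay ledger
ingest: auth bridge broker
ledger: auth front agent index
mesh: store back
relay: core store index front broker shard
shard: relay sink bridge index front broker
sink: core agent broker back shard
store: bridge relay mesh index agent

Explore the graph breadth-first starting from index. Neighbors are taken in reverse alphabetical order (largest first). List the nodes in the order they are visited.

Visit index; enqueue store, shard, relay, ledger, agent → queue [store, shard, relay, ledger, agent]
Visit store; enqueue mesh, bridge → queue [shard, relay, ledger, agent, mesh, bridge]
Visit shard; enqueue sink, front, broker → queue [relay, ledger, agent, mesh, bridge, sink, front, broker]
Visit relay; enqueue core → queue [ledger, agent, mesh, bridge, sink, front, broker, core]
Visit ledger; enqueue auth → queue [agent, mesh, bridge, sink, front, broker, core, auth]
Visit agent → queue [mesh, bridge, sink, front, broker, core, auth]
Visit mesh; enqueue back → queue [bridge, sink, front, broker, core, auth, back]
Visit bridge; enqueue ingest → queue [sink, front, broker, core, auth, back, ingest]
Visit sink → queue [front, broker, core, auth, back, ingest]
Visit front → queue [broker, core, auth, back, ingest]
Visit broker → queue [core, auth, back, ingest]
Visit core → queue [auth, back, ingest]
Visit auth → queue [back, ingest]
Visit back → queue [ingest]
Visit ingest → queue []

index, store, shard, relay, ledger, agent, mesh, bridge, sink, front, broker, core, auth, back, ingest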